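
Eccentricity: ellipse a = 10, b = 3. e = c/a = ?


c = sqrt(100-9) = sqrt(91) = 9.5394
e = c/a = sqrt(91)/10 = 0.9539

e = 0.9539


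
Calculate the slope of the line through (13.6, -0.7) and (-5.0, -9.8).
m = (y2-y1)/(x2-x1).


dy = -9.8 + 0.7 = -9.1
dx = -5.0 - 13.6 = -18.6
m = -9.1/(-18.6) = 0.4892

m = 0.4892


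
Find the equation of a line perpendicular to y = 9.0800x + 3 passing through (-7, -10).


Perpendicular slope = -1/m1 = -1/9.0800 = -0.1101
b2 = y0 - m2*x0 = -10 - 7/9.0800 = -10 - 0.7709 = -10.7709

y = -0.1101x - 10.7709


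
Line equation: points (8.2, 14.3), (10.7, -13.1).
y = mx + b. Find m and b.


m = (-27.4)/(2.5) = -10.9600
b = y1 - m*x1 = 14.3 - (-27.4*8.2)/(2.5) = 14.3 + 89.8720 = 104.1720

y = -10.9600x + 104.1720


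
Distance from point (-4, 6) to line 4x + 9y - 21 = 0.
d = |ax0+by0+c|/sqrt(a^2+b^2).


|4*(-4) + 9*6 - 21| = |17| = 17
sqrt(16 + 81) = sqrt(97) = 9.8489
d = 17/sqrt(97) = 1.7261

1.7261


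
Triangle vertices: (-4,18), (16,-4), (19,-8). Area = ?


-4*(-4+ 8) = -16
16*(-8-18) = -416
19*(18+ 4) = 418
sum = -14
Area = |-14|/2 = 7.0000

7.0000 sq units


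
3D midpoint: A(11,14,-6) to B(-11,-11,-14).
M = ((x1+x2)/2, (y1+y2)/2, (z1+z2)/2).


Mx = (11- 11)/2 = 0
My = (14- 11)/2 = 1.5000
Mz = (-6- 14)/2 = -10.0000

M = (0, 1.5000, -10.0000)


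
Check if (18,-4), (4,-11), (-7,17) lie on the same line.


18*(-11-17) + 4*(17+ 4) - 7*(-4+ 11)
= -504 + 84 - 49 = -469

No, not collinear (determinant = -469)


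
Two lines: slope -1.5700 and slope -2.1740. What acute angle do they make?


m1-m2 = 0.604
1+m1*m2 = 4.41318
tan(theta) = |0.604/4.41318| = 0.136863
theta = arctan(|0.604/4.41318|) = 7.7932 degrees (acute angle)

7.7932 degrees


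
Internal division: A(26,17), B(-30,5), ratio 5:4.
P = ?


Px = (5*(-30) + 4*26)/9 = -46/9 = -5.1111
Py = (5*5 + 4*17)/9 = 93/9 = 10.3333

P = (-5.1111, 10.3333)


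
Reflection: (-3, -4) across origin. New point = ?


Reflection rule for origin: (-x, -y)
(-3, -4) -> (3, 4)

(3, 4)


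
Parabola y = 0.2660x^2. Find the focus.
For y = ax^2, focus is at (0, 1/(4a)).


a = 0.2660
4a = 1.0640
focus = (0, 1/1.0640) = (0, 0.9398)

Focus = (0, 0.9398)


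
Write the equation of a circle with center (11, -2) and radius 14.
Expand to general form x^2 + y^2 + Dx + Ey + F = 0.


(x-11)^2 + (y+ 2)^2 = 14^2
D = -2h = -22, E = -2k = 4
F = h^2+k^2-r^2 = 121+4-196 = -71

x^2 + y^2 - 22x + 4y - 71 = 0


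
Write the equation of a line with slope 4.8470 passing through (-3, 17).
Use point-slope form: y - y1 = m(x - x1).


y - 17 = 4.8470(x + 3)
y = 4.8470x + 17 - 4.8470*(-3)
y = 4.8470x + 31.5410

y = 4.8470x + 31.5410


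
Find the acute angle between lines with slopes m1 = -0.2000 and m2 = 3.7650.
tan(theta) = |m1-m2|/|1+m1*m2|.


m1-m2 = -3.965
1+m1*m2 = 0.247
tan(theta) = |-3.965/0.247| = 16.052632
theta = arctan(|-3.965/0.247|) = 86.4354 degrees (acute angle)

86.4354 degrees


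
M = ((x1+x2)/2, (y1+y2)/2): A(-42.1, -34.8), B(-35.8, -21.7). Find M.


Mx = (-42.1 - 35.8)/2 = -77.9/2 = -38.9500
My = (-34.8 - 21.7)/2 = -56.5/2 = -28.2500

(-38.9500, -28.2500)


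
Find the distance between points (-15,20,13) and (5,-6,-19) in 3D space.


dx=20, dy=-26, dz=-32
d = sqrt(400+676+1024) = sqrt(2100) = 45.8258

45.8258


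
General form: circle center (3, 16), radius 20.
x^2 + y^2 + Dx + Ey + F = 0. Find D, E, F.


(x-3)^2 + (y-16)^2 = 20^2
D = -2h = -6, E = -2k = -32
F = h^2+k^2-r^2 = 9+256-400 = -135

D = -6, E = -32, F = -135


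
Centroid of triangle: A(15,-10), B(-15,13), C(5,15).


Gx = (15- 15+5)/3 = 5/3 = 1.6667
Gy = (-10+13+15)/3 = 18/3 = 6.0000

G = (1.6667, 6.0000)


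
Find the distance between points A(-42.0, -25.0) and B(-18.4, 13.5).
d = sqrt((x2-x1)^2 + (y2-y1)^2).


dx = -18.4 + 42.0 = 23.6
dy = 13.5 + 25.0 = 38.5
d = sqrt(556.96 + 1482.25) = sqrt(2039.21) = 45.1576

45.1576


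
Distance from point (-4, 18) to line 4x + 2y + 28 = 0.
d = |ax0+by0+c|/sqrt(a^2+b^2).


|4*(-4) + 2*18 + 28| = |48| = 48
sqrt(16 + 4) = sqrt(20) = 4.4721
d = 48/sqrt(20) = 10.7331

10.7331


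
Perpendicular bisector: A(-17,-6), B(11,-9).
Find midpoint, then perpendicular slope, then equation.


Midpoint = (-3, -7.5)
Slope of AB = dy/dx = -3/28 = -0.1071
Perp slope = -dx/dy = 28/3 = 9.3333
b = My - (perp slope)*Mx = -7.5 + (28*(-3))/(-3) = -7.5 + 28.0000 = 20.5000

y = 9.3333x + 20.5000


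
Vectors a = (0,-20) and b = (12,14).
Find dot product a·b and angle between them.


a·b = 0*12 - 20*14 = 0 - 280 = -280
|a| = sqrt(0+400) = 20.0000
|b| = sqrt(144+196) = 18.4391
cos(theta) = -280/(sqrt(400)*sqrt(340)) = -280/sqrt(136000) = -0.759257
theta = arccos(-280/sqrt(136000)) = 139.3987 degrees

a·b = -280, theta = 139.3987 deg


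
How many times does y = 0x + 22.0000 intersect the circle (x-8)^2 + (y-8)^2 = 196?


Substitute y = 0x + 22.0000: (x-8)^2 + (0x+22.0000-8)^2 = 196
Expand to Ax^2 + Bx + C = 0, where b-k = 14
A = 1+m^2 = 1
B = 2(m(b-k) - h) = 2(0*14 - 8) = -16
C = h^2 + (b-k)^2 - r^2 = 64 + 196 - 196 = 64
disc = B^2-4AC = 256.0000 - 256.0000 = 0
disc = 0

1 intersection point (tangent)


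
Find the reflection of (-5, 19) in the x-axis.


Reflection rule for x-axis: (x, -y)
(-5, 19) -> (-5, -19)

(-5, -19)


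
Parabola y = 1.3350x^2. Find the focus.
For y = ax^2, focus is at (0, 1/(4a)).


a = 1.3350
4a = 5.3400
focus = (0, 1/5.3400) = (0, 0.1873)

Focus = (0, 0.1873)


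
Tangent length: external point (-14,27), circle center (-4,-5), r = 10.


d = sqrt((-14+ 4)^2 + (27+ 5)^2) = sqrt(100+1024) = 33.5261
L = sqrt(1124.0000 - 100) = sqrt(1024.0000) = 32.0000

32.0000


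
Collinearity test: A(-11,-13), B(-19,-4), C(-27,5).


-11*(-4-5) - 19*(5+ 13) - 27*(-13+ 4)
= 99 - 342 + 243 = 0

Yes, collinear (determinant = 0)


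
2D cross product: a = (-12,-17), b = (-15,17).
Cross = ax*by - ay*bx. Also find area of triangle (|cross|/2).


cross = -12*17 + 17*(-15) = -204 - 255 = -459
Triangle area = |-459|/2 = 459/2 = 229.5000

cross = -459, triangle area = 229.5000


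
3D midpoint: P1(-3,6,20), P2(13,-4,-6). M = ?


Mx = (-3+13)/2 = 5.0000
My = (6- 4)/2 = 1.0000
Mz = (20- 6)/2 = 7.0000

M = (5.0000, 1.0000, 7.0000)


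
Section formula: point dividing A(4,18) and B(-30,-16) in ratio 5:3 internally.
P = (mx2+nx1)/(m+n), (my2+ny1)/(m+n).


Px = (5*(-30) + 3*4)/8 = -138/8 = -17.2500
Py = (5*(-16) + 3*18)/8 = -26/8 = -3.2500

P = (-17.2500, -3.2500)


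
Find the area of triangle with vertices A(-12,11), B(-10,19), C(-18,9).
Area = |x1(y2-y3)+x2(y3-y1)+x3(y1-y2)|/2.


-12*(19-9) = -120
-10*(9-11) = 20
-18*(11-19) = 144
sum = 44
Area = |44|/2 = 22.0000

22.0000 sq units


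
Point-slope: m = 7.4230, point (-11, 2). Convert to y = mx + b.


y - 2 = 7.4230(x + 11)
y = 7.4230x + 2 - 7.4230*(-11)
y = 7.4230x + 83.6530

y = 7.4230x + 83.6530


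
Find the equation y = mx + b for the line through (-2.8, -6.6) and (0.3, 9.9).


m = (16.5)/(3.1) = 5.3226
b = y1 - m*x1 = -6.6 - (16.5*(-2.8))/(3.1) = -6.6 + 14.9032 = 8.3032

y = 5.3226x + 8.3032


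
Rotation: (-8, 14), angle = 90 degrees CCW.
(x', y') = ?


cos(90) = 0, sin(90) = 1
x' = -8*0 - 14*1 = -14
y' = -8*1 + 14*0 = -8

(-14, -8)


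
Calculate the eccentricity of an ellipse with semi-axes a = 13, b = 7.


c = sqrt(169-49) = sqrt(120) = 10.9545
e = c/a = sqrt(120)/13 = 0.8427

e = 0.8427


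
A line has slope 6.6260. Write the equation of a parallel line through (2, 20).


Parallel lines have equal slopes.
m2 = 6.6260
b2 = 20 - 6.6260*2 = 6.7480

y = 6.6260x + 6.7480


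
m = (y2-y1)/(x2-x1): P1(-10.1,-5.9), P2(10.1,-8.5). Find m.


dy = -8.5 + 5.9 = -2.6
dx = 10.1 + 10.1 = 20.2
m = -2.6/20.2 = -0.1287

m = -0.1287


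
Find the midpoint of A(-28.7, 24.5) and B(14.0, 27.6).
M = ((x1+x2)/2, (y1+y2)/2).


Mx = (-28.7 + 14.0)/2 = -14.7/2 = -7.3500
My = (24.5 + 27.6)/2 = 52.1/2 = 26.0500

(-7.3500, 26.0500)


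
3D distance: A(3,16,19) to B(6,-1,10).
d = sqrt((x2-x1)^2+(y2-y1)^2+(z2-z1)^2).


dx=3, dy=-17, dz=-9
d = sqrt(9+289+81) = sqrt(379) = 19.4679

19.4679


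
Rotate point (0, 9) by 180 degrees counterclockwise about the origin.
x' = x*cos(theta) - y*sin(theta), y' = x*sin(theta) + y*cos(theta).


cos(180) = -1, sin(180) = 0
x' = 0*(-1) - 9*0 = 0
y' = 0*0 + 9*(-1) = -9

(0, -9)


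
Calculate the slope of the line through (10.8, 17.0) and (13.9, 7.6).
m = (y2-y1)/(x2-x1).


dy = 7.6 - 17.0 = -9.4
dx = 13.9 - 10.8 = 3.1
m = -9.4/3.1 = -3.0323

m = -3.0323


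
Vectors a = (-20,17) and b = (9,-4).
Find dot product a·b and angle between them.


a·b = -20*9 + 17*(-4) = -180 - 68 = -248
|a| = sqrt(400+289) = 26.2488
|b| = sqrt(81+16) = 9.8489
cos(theta) = -248/(sqrt(689)*sqrt(97)) = -248/sqrt(66833) = -0.959304
theta = arccos(-248/sqrt(66833)) = 163.5980 degrees

a·b = -248, theta = 163.5980 deg


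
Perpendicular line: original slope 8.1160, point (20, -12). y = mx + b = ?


Perpendicular slope = -1/m1 = -1/8.1160 = -0.1232
b2 = y0 - m2*x0 = -12 + 20/8.1160 = -12 + 2.4643 = -9.5357

y = -0.1232x - 9.5357


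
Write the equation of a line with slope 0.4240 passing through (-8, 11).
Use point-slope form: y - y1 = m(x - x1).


y - 11 = 0.4240(x + 8)
y = 0.4240x + 11 - 0.4240*(-8)
y = 0.4240x + 14.3920

y = 0.4240x + 14.3920


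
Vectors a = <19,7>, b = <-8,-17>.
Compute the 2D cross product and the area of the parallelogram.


cross = 19*(-17) - 7*(-8) = -323 + 56 = -267
Parallelogram area = |-267| = 267

cross = -267, parallelogram area = 267


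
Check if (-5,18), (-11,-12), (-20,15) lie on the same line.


-5*(-12-15) - 11*(15-18) - 20*(18+ 12)
= 135 + 33 - 600 = -432

No, not collinear (determinant = -432)


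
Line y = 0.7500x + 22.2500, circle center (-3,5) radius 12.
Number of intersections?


Substitute y = 0.7500x + 22.2500: (x+ 3)^2 + (0.7500x+22.2500-5)^2 = 144
Expand to Ax^2 + Bx + C = 0, where b-k = 17.25
A = 1+m^2 = 1.5625
B = 2(m(b-k) - h) = 2(0.7500*17.25 + 3) = 31.875
C = h^2 + (b-k)^2 - r^2 = 9 + 297.5625 - 144 = 162.5625
disc = B^2-4AC = 1016.0156 - 1016.0156 = 0
disc = 0

1 intersection point (tangent)


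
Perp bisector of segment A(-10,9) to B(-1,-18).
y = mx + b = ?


Midpoint = (-5.5, -4.5)
Slope of AB = dy/dx = -27/9 = -3.0000
Perp slope = -dx/dy = 9/27 = 0.3333
b = My - (perp slope)*Mx = -4.5 + (9*(-5.5))/(-27) = -4.5 + 1.8333 = -2.6667

y = 0.3333x - 2.6667


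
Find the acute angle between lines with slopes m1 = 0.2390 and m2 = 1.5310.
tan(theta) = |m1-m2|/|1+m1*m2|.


m1-m2 = -1.292
1+m1*m2 = 1.365909
tan(theta) = |-1.292/1.365909| = 0.945890
theta = arctan(|-1.292/1.365909|) = 43.4072 degrees (acute angle)

43.4072 degrees


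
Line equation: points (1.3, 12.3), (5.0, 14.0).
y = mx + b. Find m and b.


m = (1.7)/(3.7) = 0.4595
b = y1 - m*x1 = 12.3 - (1.7*1.3)/(3.7) = 12.3 - 0.5973 = 11.7027

y = 0.4595x + 11.7027


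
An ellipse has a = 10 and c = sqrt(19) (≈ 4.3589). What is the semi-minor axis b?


b^2 = 10^2 - (sqrt(19))^2 = 100 - 19 = 81
b = sqrt(81) = 9

b = 9


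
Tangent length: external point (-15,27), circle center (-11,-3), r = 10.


d = sqrt((-15+ 11)^2 + (27+ 3)^2) = sqrt(16+900) = 30.2655
L = sqrt(916.0000 - 100) = sqrt(816.0000) = 28.5657

28.5657


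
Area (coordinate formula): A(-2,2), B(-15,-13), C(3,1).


-2*(-13-1) = 28
-15*(1-2) = 15
3*(2+ 13) = 45
sum = 88
Area = |88|/2 = 44.0000

44.0000 sq units


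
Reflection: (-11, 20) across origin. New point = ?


Reflection rule for origin: (-x, -y)
(-11, 20) -> (11, -20)

(11, -20)


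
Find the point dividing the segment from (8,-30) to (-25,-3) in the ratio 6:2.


Px = (6*(-25) + 2*8)/8 = -134/8 = -16.7500
Py = (6*(-3) + 2*(-30))/8 = -78/8 = -9.7500

P = (-16.7500, -9.7500)


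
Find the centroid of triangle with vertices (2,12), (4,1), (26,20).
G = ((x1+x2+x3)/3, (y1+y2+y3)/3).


Gx = (2+4+26)/3 = 32/3 = 10.6667
Gy = (12+1+20)/3 = 33/3 = 11.0000

G = (10.6667, 11.0000)


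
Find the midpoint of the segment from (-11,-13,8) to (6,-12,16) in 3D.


Mx = (-11+6)/2 = -2.5000
My = (-13- 12)/2 = -12.5000
Mz = (8+16)/2 = 12.0000

M = (-2.5000, -12.5000, 12.0000)


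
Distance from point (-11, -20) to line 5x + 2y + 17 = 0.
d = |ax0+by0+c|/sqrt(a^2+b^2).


|5*(-11) + 2*(-20) + 17| = |-78| = 78
sqrt(25 + 4) = sqrt(29) = 5.3852
d = 78/sqrt(29) = 14.4842

14.4842


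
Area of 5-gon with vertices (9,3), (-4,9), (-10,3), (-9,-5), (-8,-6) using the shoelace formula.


sum(xi*y_{i+1}) = 9*9 - 4*3 - 10*(-5) - 9*(-6) - 8*3 = 149
sum(yi*x_{i+1}) = 3*(-4) + 9*(-10) + 3*(-9) - 5*(-8) - 6*9 = -143
Area = |149 + 143|/2 = 292/2 = 146.0000

146.0000 sq units


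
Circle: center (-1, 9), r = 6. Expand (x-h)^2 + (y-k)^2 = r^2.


(x+ 1)^2 + (y-9)^2 = 6^2
D = -2h = 2, E = -2k = -18
F = h^2+k^2-r^2 = 1+81-36 = 46

x^2 + y^2 + 2x - 18y + 46 = 0


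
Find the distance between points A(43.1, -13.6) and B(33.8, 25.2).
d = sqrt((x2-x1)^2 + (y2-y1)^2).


dx = 33.8 - 43.1 = -9.3
dy = 25.2 + 13.6 = 38.8
d = sqrt(86.49 + 1505.44) = sqrt(1591.93) = 39.8990

39.8990


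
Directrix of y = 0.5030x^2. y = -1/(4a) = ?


a = 0.5030
1/(4a) = 0.4970
directrix: y = -0.4970 = -0.4970

y = -0.4970


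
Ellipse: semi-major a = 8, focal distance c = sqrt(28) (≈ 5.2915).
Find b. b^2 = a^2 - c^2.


b^2 = 8^2 - (sqrt(28))^2 = 64 - 28 = 36
b = sqrt(36) = 6

b = 6


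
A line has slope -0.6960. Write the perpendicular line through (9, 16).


Perpendicular slope = -1/m1 = -1/(-0.6960) = 1.4368
b2 = y0 - m2*x0 = 16 + 9/(-0.6960) = 16 - 12.9310 = 3.0690

y = 1.4368x + 3.0690


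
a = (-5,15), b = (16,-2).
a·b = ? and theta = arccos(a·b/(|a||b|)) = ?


a·b = -5*16 + 15*(-2) = -80 - 30 = -110
|a| = sqrt(25+225) = 15.8114
|b| = sqrt(256+4) = 16.1245
cos(theta) = -110/(sqrt(250)*sqrt(260)) = -110/sqrt(65000) = -0.431455
theta = arccos(-110/sqrt(65000)) = 115.5600 degrees

a·b = -110, theta = 115.5600 deg


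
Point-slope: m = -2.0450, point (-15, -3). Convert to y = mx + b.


y + 3 = -2.0450(x + 15)
y = -2.0450x - 3 + 2.0450*(-15)
y = -2.0450x - 33.6750

y = -2.0450x - 33.6750


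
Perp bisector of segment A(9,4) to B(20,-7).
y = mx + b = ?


Midpoint = (14.5, -1.5)
Slope of AB = dy/dx = -11/11 = -1.0000
Perp slope = -dx/dy = 11/11 = 1.0000
b = My - (perp slope)*Mx = -1.5 + (11*14.5)/(-11) = -1.5 - 14.5000 = -16.0000

y = 1.0000x - 16.0000


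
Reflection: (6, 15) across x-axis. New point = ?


Reflection rule for x-axis: (x, -y)
(6, 15) -> (6, -15)

(6, -15)


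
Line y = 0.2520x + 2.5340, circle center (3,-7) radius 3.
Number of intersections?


Substitute y = 0.2520x + 2.5340: (x-3)^2 + (0.2520x+2.5340+ 7)^2 = 9
Expand to Ax^2 + Bx + C = 0, where b-k = 9.534
A = 1+m^2 = 1.063504
B = 2(m(b-k) - h) = 2(0.2520*9.534 - 3) = -1.194864
C = h^2 + (b-k)^2 - r^2 = 9 + 90.897156 - 9 = 90.897156
disc = B^2-4AC = 1.4277 - 386.6780 = -385.2503
disc < 0

0 intersection points


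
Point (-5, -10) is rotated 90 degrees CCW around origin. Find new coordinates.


cos(90) = 0, sin(90) = 1
x' = -5*0 + 10*1 = 10
y' = -5*1 - 10*0 = -5

(10, -5)


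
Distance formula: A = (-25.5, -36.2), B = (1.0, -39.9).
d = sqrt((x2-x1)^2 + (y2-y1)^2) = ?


dx = 1.0 + 25.5 = 26.5
dy = -39.9 + 36.2 = -3.7
d = sqrt(702.25 + 13.69) = sqrt(715.94) = 26.7571

26.7571


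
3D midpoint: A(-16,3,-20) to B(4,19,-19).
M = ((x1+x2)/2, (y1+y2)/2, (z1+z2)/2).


Mx = (-16+4)/2 = -6.0000
My = (3+19)/2 = 11.0000
Mz = (-20- 19)/2 = -19.5000

M = (-6.0000, 11.0000, -19.5000)


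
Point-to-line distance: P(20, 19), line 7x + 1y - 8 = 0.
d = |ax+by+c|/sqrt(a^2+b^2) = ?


|7*20 + 1*19 - 8| = |151| = 151
sqrt(49 + 1) = sqrt(50) = 7.0711
d = 151/sqrt(50) = 21.3546

21.3546


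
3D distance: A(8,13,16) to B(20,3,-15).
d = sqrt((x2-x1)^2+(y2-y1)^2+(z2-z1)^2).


dx=12, dy=-10, dz=-31
d = sqrt(144+100+961) = sqrt(1205) = 34.7131

34.7131


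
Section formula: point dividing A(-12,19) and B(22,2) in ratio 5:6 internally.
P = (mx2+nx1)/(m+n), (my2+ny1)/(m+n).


Px = (5*22 + 6*(-12))/11 = 38/11 = 3.4545
Py = (5*2 + 6*19)/11 = 124/11 = 11.2727

P = (3.4545, 11.2727)


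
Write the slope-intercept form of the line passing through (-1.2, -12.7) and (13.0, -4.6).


m = (8.1)/(14.2) = 0.5704
b = y1 - m*x1 = -12.7 - (8.1*(-1.2))/(14.2) = -12.7 + 0.6845 = -12.0155

y = 0.5704x - 12.0155


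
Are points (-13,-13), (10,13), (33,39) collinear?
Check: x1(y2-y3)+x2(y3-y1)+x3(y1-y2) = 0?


-13*(13-39) + 10*(39+ 13) + 33*(-13-13)
= 338 + 520 - 858 = 0

Yes, collinear (determinant = 0)


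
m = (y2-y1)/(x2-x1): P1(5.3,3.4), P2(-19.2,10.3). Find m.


dy = 10.3 - 3.4 = 6.9
dx = -19.2 - 5.3 = -24.5
m = 6.9/(-24.5) = -0.2816

m = -0.2816


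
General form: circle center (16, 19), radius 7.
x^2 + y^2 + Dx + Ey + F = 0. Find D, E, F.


(x-16)^2 + (y-19)^2 = 7^2
D = -2h = -32, E = -2k = -38
F = h^2+k^2-r^2 = 256+361-49 = 568

D = -32, E = -38, F = 568


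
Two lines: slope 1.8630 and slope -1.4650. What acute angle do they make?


m1-m2 = 3.328
1+m1*m2 = -1.729295
tan(theta) = |3.328/(-1.729295)| = 1.924484
theta = arctan(|3.328/(-1.729295)|) = 62.5427 degrees (acute angle)

62.5427 degrees


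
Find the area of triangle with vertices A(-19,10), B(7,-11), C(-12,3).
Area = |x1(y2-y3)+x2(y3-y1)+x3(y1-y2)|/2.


-19*(-11-3) = 266
7*(3-10) = -49
-12*(10+ 11) = -252
sum = -35
Area = |-35|/2 = 17.5000

17.5000 sq units


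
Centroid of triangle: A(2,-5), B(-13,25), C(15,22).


Gx = (2- 13+15)/3 = 4/3 = 1.3333
Gy = (-5+25+22)/3 = 42/3 = 14.0000

G = (1.3333, 14.0000)


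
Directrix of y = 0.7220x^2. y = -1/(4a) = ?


a = 0.7220
1/(4a) = 0.3463
directrix: y = -0.3463 = -0.3463

y = -0.3463


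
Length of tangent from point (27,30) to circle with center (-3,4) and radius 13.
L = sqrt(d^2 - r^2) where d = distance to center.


d = sqrt((27+ 3)^2 + (30-4)^2) = sqrt(900+676) = 39.6989
L = sqrt(1576.0000 - 169) = sqrt(1407.0000) = 37.5100

37.5100


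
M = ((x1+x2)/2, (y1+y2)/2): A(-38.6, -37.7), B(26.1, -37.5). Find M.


Mx = (-38.6 + 26.1)/2 = -12.5/2 = -6.2500
My = (-37.7 - 37.5)/2 = -75.2/2 = -37.6000

(-6.2500, -37.6000)


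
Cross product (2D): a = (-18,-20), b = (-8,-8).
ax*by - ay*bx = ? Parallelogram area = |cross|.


cross = -18*(-8) + 20*(-8) = 144 - 160 = -16
Parallelogram area = |-16| = 16

cross = -16, parallelogram area = 16


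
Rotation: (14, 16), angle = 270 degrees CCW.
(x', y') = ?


cos(270) = 0, sin(270) = -1
x' = 14*0 - 16*(-1) = 16
y' = 14*(-1) + 16*0 = -14

(16, -14)


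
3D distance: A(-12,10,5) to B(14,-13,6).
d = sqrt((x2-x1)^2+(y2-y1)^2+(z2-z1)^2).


dx=26, dy=-23, dz=1
d = sqrt(676+529+1) = sqrt(1206) = 34.7275

34.7275


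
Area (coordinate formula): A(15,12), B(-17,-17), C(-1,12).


15*(-17-12) = -435
-17*(12-12) = 0
-1*(12+ 17) = -29
sum = -464
Area = |-464|/2 = 232.0000

232.0000 sq units


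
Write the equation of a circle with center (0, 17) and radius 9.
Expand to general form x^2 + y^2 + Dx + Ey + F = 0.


(x-0)^2 + (y-17)^2 = 9^2
D = -2h = 0, E = -2k = -34
F = h^2+k^2-r^2 = 0+289-81 = 208

x^2 + y^2 - 34y + 208 = 0


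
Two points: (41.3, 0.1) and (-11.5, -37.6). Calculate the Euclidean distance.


dx = -11.5 - 41.3 = -52.8
dy = -37.6 - 0.1 = -37.7
d = sqrt(2787.84 + 1421.29) = sqrt(4209.13) = 64.8778

64.8778


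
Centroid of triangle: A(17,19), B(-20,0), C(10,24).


Gx = (17- 20+10)/3 = 7/3 = 2.3333
Gy = (19+0+24)/3 = 43/3 = 14.3333

G = (2.3333, 14.3333)


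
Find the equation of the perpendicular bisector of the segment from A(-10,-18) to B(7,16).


Midpoint = (-1.5, -1)
Slope of AB = dy/dx = 34/17 = 2.0000
Perp slope = -dx/dy = -17/34 = -0.5000
b = My - (perp slope)*Mx = -1 + (17*(-1.5))/34 = -1 - 0.7500 = -1.7500

y = -0.5000x - 1.7500


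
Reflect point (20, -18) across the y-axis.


Reflection rule for y-axis: (-x, y)
(20, -18) -> (-20, -18)

(-20, -18)


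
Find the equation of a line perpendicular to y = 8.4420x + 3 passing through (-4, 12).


Perpendicular slope = -1/m1 = -1/8.4420 = -0.1185
b2 = y0 - m2*x0 = 12 - 4/8.4420 = 12 - 0.4738 = 11.5262

y = -0.1185x + 11.5262


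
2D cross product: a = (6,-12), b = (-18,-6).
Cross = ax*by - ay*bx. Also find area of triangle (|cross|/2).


cross = 6*(-6) + 12*(-18) = -36 - 216 = -252
Triangle area = |-252|/2 = 252/2 = 126.0000

cross = -252, triangle area = 126.0000


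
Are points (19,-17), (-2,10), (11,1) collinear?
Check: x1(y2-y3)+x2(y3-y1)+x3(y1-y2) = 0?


19*(10-1) - 2*(1+ 17) + 11*(-17-10)
= 171 - 36 - 297 = -162

No, not collinear (determinant = -162)


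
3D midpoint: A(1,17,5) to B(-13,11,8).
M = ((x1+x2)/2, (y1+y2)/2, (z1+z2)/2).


Mx = (1- 13)/2 = -6.0000
My = (17+11)/2 = 14.0000
Mz = (5+8)/2 = 6.5000

M = (-6.0000, 14.0000, 6.5000)


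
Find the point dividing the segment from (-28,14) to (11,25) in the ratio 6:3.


Px = (6*11 + 3*(-28))/9 = -18/9 = -2.0000
Py = (6*25 + 3*14)/9 = 192/9 = 21.3333

P = (-2.0000, 21.3333)


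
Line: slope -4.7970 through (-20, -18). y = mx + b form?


y + 18 = -4.7970(x + 20)
y = -4.7970x - 18 + 4.7970*(-20)
y = -4.7970x - 113.9400

y = -4.7970x - 113.9400


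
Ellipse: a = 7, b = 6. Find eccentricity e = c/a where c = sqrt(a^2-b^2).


c = sqrt(49-36) = sqrt(13) = 3.6056
e = c/a = sqrt(13)/7 = 0.5151

e = 0.5151


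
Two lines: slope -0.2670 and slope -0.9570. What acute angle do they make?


m1-m2 = 0.69
1+m1*m2 = 1.255519
tan(theta) = |0.69/1.255519| = 0.549574
theta = arctan(|0.69/1.255519|) = 28.7920 degrees (acute angle)

28.7920 degrees


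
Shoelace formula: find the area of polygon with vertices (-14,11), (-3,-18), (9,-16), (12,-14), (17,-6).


sum(xi*y_{i+1}) = -14*(-18) - 3*(-16) + 9*(-14) + 12*(-6) + 17*11 = 289
sum(yi*x_{i+1}) = 11*(-3) - 18*9 - 16*12 - 14*17 - 6*(-14) = -541
Area = |289 + 541|/2 = 830/2 = 415.0000

415.0000 sq units


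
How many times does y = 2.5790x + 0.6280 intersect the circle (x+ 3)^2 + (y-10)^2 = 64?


Substitute y = 2.5790x + 0.6280: (x+ 3)^2 + (2.5790x+0.6280-10)^2 = 64
Expand to Ax^2 + Bx + C = 0, where b-k = -9.372
A = 1+m^2 = 7.651241
B = 2(m(b-k) - h) = 2(2.5790*(-9.372) + 3) = -42.340776
C = h^2 + (b-k)^2 - r^2 = 9 + 87.834384 - 64 = 32.834384
disc = B^2-4AC = 1792.7413 - 1004.8951 = 787.8462
disc > 0

2 intersection points


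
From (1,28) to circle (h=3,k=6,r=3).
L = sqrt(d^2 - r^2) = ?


d = sqrt((1-3)^2 + (28-6)^2) = sqrt(4+484) = 22.0907
L = sqrt(488.0000 - 9) = sqrt(479.0000) = 21.8861

21.8861


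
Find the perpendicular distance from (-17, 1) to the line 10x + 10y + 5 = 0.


|10*(-17) + 10*1 + 5| = |-155| = 155
sqrt(100 + 100) = sqrt(200) = 14.1421
d = 155/sqrt(200) = 10.9602

10.9602


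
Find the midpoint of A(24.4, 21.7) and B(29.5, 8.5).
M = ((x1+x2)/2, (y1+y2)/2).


Mx = (24.4 + 29.5)/2 = 53.9/2 = 26.9500
My = (21.7 + 8.5)/2 = 30.2/2 = 15.1000

(26.9500, 15.1000)


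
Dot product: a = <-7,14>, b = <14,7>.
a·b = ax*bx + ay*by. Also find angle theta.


a·b = -7*14 + 14*7 = -98 + 98 = 0
|a| = sqrt(49+196) = 15.6525
|b| = sqrt(196+49) = 15.6525
cos(theta) = 0/(sqrt(245)*sqrt(245)) = 0/sqrt(60025) = 0
theta = arccos(0/sqrt(60025)) = 90.0000 degrees

a·b = 0, theta = 90.0000 deg


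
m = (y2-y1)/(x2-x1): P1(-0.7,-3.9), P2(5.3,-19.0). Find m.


dy = -19.0 + 3.9 = -15.1
dx = 5.3 + 0.7 = 6.0
m = -15.1/6.0 = -2.5167

m = -2.5167


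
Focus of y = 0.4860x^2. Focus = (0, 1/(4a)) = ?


a = 0.4860
4a = 1.9440
focus = (0, 1/1.9440) = (0, 0.5144)

Focus = (0, 0.5144)


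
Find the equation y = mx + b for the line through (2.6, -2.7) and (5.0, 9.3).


m = (12.0)/(2.4) = 5.0000
b = y1 - m*x1 = -2.7 - (12.0*2.6)/(2.4) = -2.7 - 13.0000 = -15.7000

y = 5.0000x - 15.7000


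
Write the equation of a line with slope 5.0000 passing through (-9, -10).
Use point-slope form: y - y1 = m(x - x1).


y + 10 = 5.0000(x + 9)
y = 5.0000x - 10 - 5.0000*(-9)
y = 5.0000x + 35.0000

y = 5.0000x + 35.0000


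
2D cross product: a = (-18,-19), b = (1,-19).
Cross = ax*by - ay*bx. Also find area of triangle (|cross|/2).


cross = -18*(-19) + 19*1 = 342 + 19 = 361
Triangle area = |361|/2 = 361/2 = 180.5000

cross = 361, triangle area = 180.5000


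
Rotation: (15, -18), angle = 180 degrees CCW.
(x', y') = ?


cos(180) = -1, sin(180) = 0
x' = 15*(-1) + 18*0 = -15
y' = 15*0 - 18*(-1) = 18

(-15, 18)


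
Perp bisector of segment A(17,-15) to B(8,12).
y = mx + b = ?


Midpoint = (12.5, -1.5)
Slope of AB = dy/dx = 27/(-9) = -3.0000
Perp slope = -dx/dy = 9/27 = 0.3333
b = My - (perp slope)*Mx = -1.5 + (-9*12.5)/27 = -1.5 - 4.1667 = -5.6667

y = 0.3333x - 5.6667


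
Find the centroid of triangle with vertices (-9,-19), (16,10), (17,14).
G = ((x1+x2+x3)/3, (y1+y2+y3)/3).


Gx = (-9+16+17)/3 = 24/3 = 8.0000
Gy = (-19+10+14)/3 = 5/3 = 1.6667

G = (8.0000, 1.6667)


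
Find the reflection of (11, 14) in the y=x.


Reflection rule for y=x: (y, x)
(11, 14) -> (14, 11)

(14, 11)


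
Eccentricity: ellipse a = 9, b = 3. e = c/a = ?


c = sqrt(81-9) = sqrt(72) = 8.4853
e = c/a = sqrt(72)/9 = 0.9428

e = 0.9428


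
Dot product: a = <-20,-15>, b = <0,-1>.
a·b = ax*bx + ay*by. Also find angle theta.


a·b = -20*0 - 15*(-1) = 0 + 15 = 15
|a| = sqrt(400+225) = 25.0000
|b| = sqrt(0+1) = 1.0000
cos(theta) = 15/(sqrt(625)*sqrt(1)) = 15/sqrt(625) = 0.600000
theta = arccos(15/sqrt(625)) = 53.1301 degrees

a·b = 15, theta = 53.1301 deg


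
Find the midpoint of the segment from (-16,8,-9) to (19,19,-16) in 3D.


Mx = (-16+19)/2 = 1.5000
My = (8+19)/2 = 13.5000
Mz = (-9- 16)/2 = -12.5000

M = (1.5000, 13.5000, -12.5000)


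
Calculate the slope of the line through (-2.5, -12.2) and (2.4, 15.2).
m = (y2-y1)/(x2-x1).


dy = 15.2 + 12.2 = 27.4
dx = 2.4 + 2.5 = 4.9
m = 27.4/4.9 = 5.5918

m = 5.5918


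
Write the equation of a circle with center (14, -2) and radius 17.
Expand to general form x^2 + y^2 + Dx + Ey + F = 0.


(x-14)^2 + (y+ 2)^2 = 17^2
D = -2h = -28, E = -2k = 4
F = h^2+k^2-r^2 = 196+4-289 = -89

x^2 + y^2 - 28x + 4y - 89 = 0


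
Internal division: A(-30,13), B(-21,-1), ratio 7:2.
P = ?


Px = (7*(-21) + 2*(-30))/9 = -207/9 = -23.0000
Py = (7*(-1) + 2*13)/9 = 19/9 = 2.1111

P = (-23.0000, 2.1111)


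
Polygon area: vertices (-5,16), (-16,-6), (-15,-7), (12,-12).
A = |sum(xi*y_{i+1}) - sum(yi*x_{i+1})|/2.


sum(xi*y_{i+1}) = -5*(-6) - 16*(-7) - 15*(-12) + 12*16 = 514
sum(yi*x_{i+1}) = 16*(-16) - 6*(-15) - 7*12 - 12*(-5) = -190
Area = |514 + 190|/2 = 704/2 = 352.0000

352.0000 sq units


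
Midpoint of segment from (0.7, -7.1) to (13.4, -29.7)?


Mx = (0.7 + 13.4)/2 = 14.1/2 = 7.0500
My = (-7.1 - 29.7)/2 = -36.8/2 = -18.4000

(7.0500, -18.4000)


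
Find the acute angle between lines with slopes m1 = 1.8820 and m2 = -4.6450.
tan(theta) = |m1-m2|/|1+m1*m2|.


m1-m2 = 6.527
1+m1*m2 = -7.74189
tan(theta) = |6.527/(-7.74189)| = 0.843076
theta = arctan(|6.527/(-7.74189)|) = 40.1334 degrees (acute angle)

40.1334 degrees


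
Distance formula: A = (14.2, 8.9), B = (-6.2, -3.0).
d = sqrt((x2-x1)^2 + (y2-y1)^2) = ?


dx = -6.2 - 14.2 = -20.4
dy = -3.0 - 8.9 = -11.9
d = sqrt(416.16 + 141.61) = sqrt(557.77) = 23.6172

23.6172


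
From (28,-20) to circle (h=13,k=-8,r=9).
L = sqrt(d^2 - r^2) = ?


d = sqrt((28-13)^2 + (-20+ 8)^2) = sqrt(225+144) = 19.2094
L = sqrt(369.0000 - 81) = sqrt(288.0000) = 16.9706

16.9706


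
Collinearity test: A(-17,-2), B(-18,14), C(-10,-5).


-17*(14+ 5) - 18*(-5+ 2) - 10*(-2-14)
= -323 + 54 + 160 = -109

No, not collinear (determinant = -109)


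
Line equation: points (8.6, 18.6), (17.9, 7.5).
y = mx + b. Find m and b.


m = (-11.1)/(9.3) = -1.1935
b = y1 - m*x1 = 18.6 - (-11.1*8.6)/(9.3) = 18.6 + 10.2645 = 28.8645

y = -1.1935x + 28.8645


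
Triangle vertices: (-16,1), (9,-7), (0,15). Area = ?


-16*(-7-15) = 352
9*(15-1) = 126
0*(1+ 7) = 0
sum = 478
Area = |478|/2 = 239.0000

239.0000 sq units


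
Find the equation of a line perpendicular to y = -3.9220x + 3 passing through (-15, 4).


Perpendicular slope = -1/m1 = -1/(-3.9220) = 0.2550
b2 = y0 - m2*x0 = 4 - 15/(-3.9220) = 4 + 3.8246 = 7.8246

y = 0.2550x + 7.8246


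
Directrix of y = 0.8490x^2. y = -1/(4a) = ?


a = 0.8490
1/(4a) = 0.2945
directrix: y = -0.2945 = -0.2945

y = -0.2945


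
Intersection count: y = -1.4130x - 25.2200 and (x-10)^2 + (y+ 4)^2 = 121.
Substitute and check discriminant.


Substitute y = -1.4130x - 25.2200: (x-10)^2 + (-1.4130x- 25.2200+ 4)^2 = 121
Expand to Ax^2 + Bx + C = 0, where b-k = -21.22
A = 1+m^2 = 2.996569
B = 2(m(b-k) - h) = 2(-1.4130*(-21.22) - 10) = 39.96772
C = h^2 + (b-k)^2 - r^2 = 100 + 450.2884 - 121 = 429.2884
disc = B^2-4AC = 1597.4186 - 5145.5692 = -3548.1506
disc < 0

0 intersection points


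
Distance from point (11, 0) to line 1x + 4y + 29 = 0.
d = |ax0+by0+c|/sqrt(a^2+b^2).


|1*11 + 4*0 + 29| = |40| = 40
sqrt(1 + 16) = sqrt(17) = 4.1231
d = 40/sqrt(17) = 9.7014

9.7014


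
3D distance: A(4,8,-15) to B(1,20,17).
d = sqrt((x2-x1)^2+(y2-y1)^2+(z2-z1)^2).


dx=-3, dy=12, dz=32
d = sqrt(9+144+1024) = sqrt(1177) = 34.3074

34.3074


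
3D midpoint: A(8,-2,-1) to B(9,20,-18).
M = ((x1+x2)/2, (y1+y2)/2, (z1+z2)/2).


Mx = (8+9)/2 = 8.5000
My = (-2+20)/2 = 9.0000
Mz = (-1- 18)/2 = -9.5000

M = (8.5000, 9.0000, -9.5000)


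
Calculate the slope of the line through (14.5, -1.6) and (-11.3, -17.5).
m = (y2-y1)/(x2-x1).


dy = -17.5 + 1.6 = -15.9
dx = -11.3 - 14.5 = -25.8
m = -15.9/(-25.8) = 0.6163

m = 0.6163


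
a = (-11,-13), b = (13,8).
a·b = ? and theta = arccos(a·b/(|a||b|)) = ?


a·b = -11*13 - 13*8 = -143 - 104 = -247
|a| = sqrt(121+169) = 17.0294
|b| = sqrt(169+64) = 15.2643
cos(theta) = -247/(sqrt(290)*sqrt(233)) = -247/sqrt(67570) = -0.950211
theta = arccos(-247/sqrt(67570)) = 161.8439 degrees

a·b = -247, theta = 161.8439 deg


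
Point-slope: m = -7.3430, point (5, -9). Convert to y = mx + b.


y + 9 = -7.3430(x - 5)
y = -7.3430x - 9 + 7.3430*5
y = -7.3430x + 27.7150

y = -7.3430x + 27.7150


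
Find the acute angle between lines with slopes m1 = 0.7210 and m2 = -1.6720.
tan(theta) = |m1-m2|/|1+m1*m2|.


m1-m2 = 2.393
1+m1*m2 = -0.205512
tan(theta) = |2.393/(-0.205512)| = 11.644089
theta = arctan(|2.393/(-0.205512)|) = 85.0915 degrees (acute angle)

85.0915 degrees


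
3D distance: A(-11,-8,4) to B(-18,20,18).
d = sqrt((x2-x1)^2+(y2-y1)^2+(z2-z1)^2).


dx=-7, dy=28, dz=14
d = sqrt(49+784+196) = sqrt(1029) = 32.0780

32.0780


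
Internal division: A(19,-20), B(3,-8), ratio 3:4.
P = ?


Px = (3*3 + 4*19)/7 = 85/7 = 12.1429
Py = (3*(-8) + 4*(-20))/7 = -104/7 = -14.8571

P = (12.1429, -14.8571)


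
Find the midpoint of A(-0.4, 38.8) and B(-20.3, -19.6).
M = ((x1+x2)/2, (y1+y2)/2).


Mx = (-0.4 - 20.3)/2 = -20.7/2 = -10.3500
My = (38.8 - 19.6)/2 = 19.2/2 = 9.6000

(-10.3500, 9.6000)


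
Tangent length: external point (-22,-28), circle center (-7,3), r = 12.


d = sqrt((-22+ 7)^2 + (-28-3)^2) = sqrt(225+961) = 34.4384
L = sqrt(1186.0000 - 144) = sqrt(1042.0000) = 32.2800

32.2800


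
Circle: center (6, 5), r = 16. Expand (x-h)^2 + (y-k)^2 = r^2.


(x-6)^2 + (y-5)^2 = 16^2
D = -2h = -12, E = -2k = -10
F = h^2+k^2-r^2 = 36+25-256 = -195

x^2 + y^2 - 12x - 10y - 195 = 0


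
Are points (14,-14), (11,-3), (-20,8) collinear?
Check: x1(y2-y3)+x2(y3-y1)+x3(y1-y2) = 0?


14*(-3-8) + 11*(8+ 14) - 20*(-14+ 3)
= -154 + 242 + 220 = 308

No, not collinear (determinant = 308)


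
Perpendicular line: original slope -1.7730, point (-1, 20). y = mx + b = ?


Perpendicular slope = -1/m1 = -1/(-1.7730) = 0.5640
b2 = y0 - m2*x0 = 20 - 1/(-1.7730) = 20 + 0.5640 = 20.5640

y = 0.5640x + 20.5640


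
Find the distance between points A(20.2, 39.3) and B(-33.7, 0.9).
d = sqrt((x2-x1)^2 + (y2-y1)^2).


dx = -33.7 - 20.2 = -53.9
dy = 0.9 - 39.3 = -38.4
d = sqrt(2905.21 + 1474.56) = sqrt(4379.77) = 66.1798

66.1798


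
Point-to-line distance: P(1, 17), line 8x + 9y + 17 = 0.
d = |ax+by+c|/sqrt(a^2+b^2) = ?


|8*1 + 9*17 + 17| = |178| = 178
sqrt(64 + 81) = sqrt(145) = 12.0416
d = 178/sqrt(145) = 14.7821

14.7821


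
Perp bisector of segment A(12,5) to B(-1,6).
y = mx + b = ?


Midpoint = (5.5, 5.5)
Slope of AB = dy/dx = 1/(-13) = -0.0769
Perp slope = -dx/dy = 13/1 = 13.0000
b = My - (perp slope)*Mx = 5.5 + (-13*5.5)/1 = 5.5 - 71.5000 = -66.0000

y = 13.0000x - 66.0000


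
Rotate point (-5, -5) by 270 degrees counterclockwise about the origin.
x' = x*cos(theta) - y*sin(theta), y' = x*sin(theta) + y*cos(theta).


cos(270) = 0, sin(270) = -1
x' = -5*0 + 5*(-1) = -5
y' = -5*(-1) - 5*0 = 5

(-5, 5)


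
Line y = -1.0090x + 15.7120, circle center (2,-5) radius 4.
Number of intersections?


Substitute y = -1.0090x + 15.7120: (x-2)^2 + (-1.0090x+15.7120+ 5)^2 = 16
Expand to Ax^2 + Bx + C = 0, where b-k = 20.712
A = 1+m^2 = 2.018081
B = 2(m(b-k) - h) = 2(-1.0090*20.712 - 2) = -45.796816
C = h^2 + (b-k)^2 - r^2 = 4 + 428.986944 - 16 = 416.986944
disc = B^2-4AC = 2097.3484 - 3366.0537 = -1268.7053
disc < 0

0 intersection points


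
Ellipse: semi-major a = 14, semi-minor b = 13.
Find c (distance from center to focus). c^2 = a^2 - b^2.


c^2 = 14^2 - 13^2 = 196 - 169 = 27
c = sqrt(27) = 5.1962

c = 5.1962


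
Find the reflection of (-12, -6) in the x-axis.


Reflection rule for x-axis: (x, -y)
(-12, -6) -> (-12, 6)

(-12, 6)


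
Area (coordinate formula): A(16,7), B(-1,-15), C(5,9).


16*(-15-9) = -384
-1*(9-7) = -2
5*(7+ 15) = 110
sum = -276
Area = |-276|/2 = 138.0000

138.0000 sq units


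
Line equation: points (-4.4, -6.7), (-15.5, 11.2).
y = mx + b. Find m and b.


m = (17.9)/(-11.1) = -1.6126
b = y1 - m*x1 = -6.7 - (17.9*(-4.4))/(-11.1) = -6.7 - 7.0955 = -13.7955

y = -1.6126x - 13.7955


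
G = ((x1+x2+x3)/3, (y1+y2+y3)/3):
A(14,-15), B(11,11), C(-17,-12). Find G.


Gx = (14+11- 17)/3 = 8/3 = 2.6667
Gy = (-15+11- 12)/3 = -16/3 = -5.3333

G = (2.6667, -5.3333)


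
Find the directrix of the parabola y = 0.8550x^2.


a = 0.8550
1/(4a) = 0.2924
directrix: y = -0.2924 = -0.2924

y = -0.2924


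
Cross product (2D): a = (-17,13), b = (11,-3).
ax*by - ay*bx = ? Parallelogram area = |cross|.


cross = -17*(-3) - 13*11 = 51 - 143 = -92
Parallelogram area = |-92| = 92

cross = -92, parallelogram area = 92


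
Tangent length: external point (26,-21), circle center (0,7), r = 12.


d = sqrt((26-0)^2 + (-21-7)^2) = sqrt(676+784) = 38.2099
L = sqrt(1460.0000 - 144) = sqrt(1316.0000) = 36.2767

36.2767


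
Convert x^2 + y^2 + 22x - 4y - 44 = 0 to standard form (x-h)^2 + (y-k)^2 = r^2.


h = -D/2 = -22/2 = -11
k = -E/2 = 4/2 = 2
r^2 = h^2 + k^2 - F = 121 + 4 + 44 = 169
r = 13

Center (-11, 2), radius = 13


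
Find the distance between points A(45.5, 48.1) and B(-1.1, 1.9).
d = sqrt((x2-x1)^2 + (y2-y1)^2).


dx = -1.1 - 45.5 = -46.6
dy = 1.9 - 48.1 = -46.2
d = sqrt(2171.56 + 2134.44) = sqrt(4306.0) = 65.6201

65.6201


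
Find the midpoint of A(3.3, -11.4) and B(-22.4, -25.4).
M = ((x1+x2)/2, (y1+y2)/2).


Mx = (3.3 - 22.4)/2 = -19.1/2 = -9.5500
My = (-11.4 - 25.4)/2 = -36.8/2 = -18.4000

(-9.5500, -18.4000)


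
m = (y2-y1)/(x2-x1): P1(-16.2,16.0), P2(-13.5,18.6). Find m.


dy = 18.6 - 16.0 = 2.6
dx = -13.5 + 16.2 = 2.7
m = 2.6/2.7 = 0.9630

m = 0.9630


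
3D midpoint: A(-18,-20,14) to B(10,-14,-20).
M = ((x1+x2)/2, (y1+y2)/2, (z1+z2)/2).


Mx = (-18+10)/2 = -4.0000
My = (-20- 14)/2 = -17.0000
Mz = (14- 20)/2 = -3.0000

M = (-4.0000, -17.0000, -3.0000)


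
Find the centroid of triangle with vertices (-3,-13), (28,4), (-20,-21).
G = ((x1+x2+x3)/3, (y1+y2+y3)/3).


Gx = (-3+28- 20)/3 = 5/3 = 1.6667
Gy = (-13+4- 21)/3 = -30/3 = -10.0000

G = (1.6667, -10.0000)


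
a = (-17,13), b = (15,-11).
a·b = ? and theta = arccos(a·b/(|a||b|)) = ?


a·b = -17*15 + 13*(-11) = -255 - 143 = -398
|a| = sqrt(289+169) = 21.4009
|b| = sqrt(225+121) = 18.6011
cos(theta) = -398/(sqrt(458)*sqrt(346)) = -398/sqrt(158468) = -0.999798
theta = arccos(-398/sqrt(158468)) = 178.8485 degrees

a·b = -398, theta = 178.8485 deg


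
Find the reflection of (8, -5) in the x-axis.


Reflection rule for x-axis: (x, -y)
(8, -5) -> (8, 5)

(8, 5)


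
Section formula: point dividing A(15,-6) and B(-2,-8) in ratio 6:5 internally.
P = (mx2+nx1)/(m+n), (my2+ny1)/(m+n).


Px = (6*(-2) + 5*15)/11 = 63/11 = 5.7273
Py = (6*(-8) + 5*(-6))/11 = -78/11 = -7.0909

P = (5.7273, -7.0909)


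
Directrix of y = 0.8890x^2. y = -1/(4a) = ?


a = 0.8890
1/(4a) = 0.2812
directrix: y = -0.2812 = -0.2812

y = -0.2812


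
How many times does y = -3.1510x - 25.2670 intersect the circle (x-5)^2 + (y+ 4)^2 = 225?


Substitute y = -3.1510x - 25.2670: (x-5)^2 + (-3.1510x- 25.2670+ 4)^2 = 225
Expand to Ax^2 + Bx + C = 0, where b-k = -21.267
A = 1+m^2 = 10.928801
B = 2(m(b-k) - h) = 2(-3.1510*(-21.267) - 5) = 124.024634
C = h^2 + (b-k)^2 - r^2 = 25 + 452.285289 - 225 = 252.285289
disc = B^2-4AC = 15382.1098 - 11028.7029 = 4353.4069
disc > 0

2 intersection points


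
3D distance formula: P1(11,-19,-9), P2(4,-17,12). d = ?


dx=-7, dy=2, dz=21
d = sqrt(49+4+441) = sqrt(494) = 22.2261

22.2261


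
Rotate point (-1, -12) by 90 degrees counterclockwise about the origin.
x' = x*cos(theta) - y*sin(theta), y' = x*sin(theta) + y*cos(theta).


cos(90) = 0, sin(90) = 1
x' = -1*0 + 12*1 = 12
y' = -1*1 - 12*0 = -1

(12, -1)


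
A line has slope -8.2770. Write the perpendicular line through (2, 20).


Perpendicular slope = -1/m1 = -1/(-8.2770) = 0.1208
b2 = y0 - m2*x0 = 20 + 2/(-8.2770) = 20 - 0.2416 = 19.7584

y = 0.1208x + 19.7584


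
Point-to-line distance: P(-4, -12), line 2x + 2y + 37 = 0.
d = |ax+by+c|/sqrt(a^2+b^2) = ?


|2*(-4) + 2*(-12) + 37| = |5| = 5
sqrt(4 + 4) = sqrt(8) = 2.8284
d = 5/sqrt(8) = 1.7678

1.7678


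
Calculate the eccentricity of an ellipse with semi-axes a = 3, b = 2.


c = sqrt(9-4) = sqrt(5) = 2.2361
e = c/a = sqrt(5)/3 = 0.7454

e = 0.7454


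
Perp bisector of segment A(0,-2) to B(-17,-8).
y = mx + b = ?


Midpoint = (-8.5, -5)
Slope of AB = dy/dx = -6/(-17) = 0.3529
Perp slope = -dx/dy = -17/6 = -2.8333
b = My - (perp slope)*Mx = -5 + (-17*(-8.5))/(-6) = -5 - 24.0833 = -29.0833

y = -2.8333x - 29.0833


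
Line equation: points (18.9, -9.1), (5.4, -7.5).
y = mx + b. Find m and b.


m = (1.6)/(-13.5) = -0.1185
b = y1 - m*x1 = -9.1 - (1.6*18.9)/(-13.5) = -9.1 + 2.2400 = -6.8600

y = -0.1185x - 6.8600


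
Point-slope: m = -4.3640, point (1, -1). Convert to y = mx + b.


y + 1 = -4.3640(x - 1)
y = -4.3640x - 1 + 4.3640*1
y = -4.3640x + 3.3640

y = -4.3640x + 3.3640


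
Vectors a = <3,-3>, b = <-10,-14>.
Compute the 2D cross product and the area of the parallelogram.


cross = 3*(-14) + 3*(-10) = -42 - 30 = -72
Parallelogram area = |-72| = 72

cross = -72, parallelogram area = 72


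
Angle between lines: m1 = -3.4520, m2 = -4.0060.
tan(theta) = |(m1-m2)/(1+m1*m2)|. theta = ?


m1-m2 = 0.554
1+m1*m2 = 14.828712
tan(theta) = |0.554/14.828712| = 0.037360
theta = arctan(|0.554/14.828712|) = 2.1396 degrees (acute angle)

2.1396 degrees


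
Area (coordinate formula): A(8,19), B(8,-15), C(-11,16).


8*(-15-16) = -248
8*(16-19) = -24
-11*(19+ 15) = -374
sum = -646
Area = |-646|/2 = 323.0000

323.0000 sq units


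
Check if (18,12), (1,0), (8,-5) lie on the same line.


18*(0+ 5) + 1*(-5-12) + 8*(12-0)
= 90 - 17 + 96 = 169

No, not collinear (determinant = 169)


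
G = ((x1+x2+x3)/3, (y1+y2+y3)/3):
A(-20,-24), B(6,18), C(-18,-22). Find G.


Gx = (-20+6- 18)/3 = -32/3 = -10.6667
Gy = (-24+18- 22)/3 = -28/3 = -9.3333

G = (-10.6667, -9.3333)
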